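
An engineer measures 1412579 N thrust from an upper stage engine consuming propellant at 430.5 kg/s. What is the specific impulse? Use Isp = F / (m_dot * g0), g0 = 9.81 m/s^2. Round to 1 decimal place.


Step 1: m_dot * g0 = 430.5 * 9.81 = 4223.2
Step 2: Isp = 1412579 / 4223.2 = 334.5 s

334.5


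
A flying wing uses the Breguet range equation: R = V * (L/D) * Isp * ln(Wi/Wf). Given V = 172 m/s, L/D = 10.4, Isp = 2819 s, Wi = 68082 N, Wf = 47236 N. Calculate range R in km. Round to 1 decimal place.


Step 1: Coefficient = V * (L/D) * Isp = 172 * 10.4 * 2819 = 5042627.2 m
Step 2: Wi/Wf = 68082 / 47236 = 1.441316
Step 3: ln(1.441316) = 0.365557
Step 4: R = 5042627.2 * 0.365557 = 1843365.4 m = 1843.4 km

1843.4


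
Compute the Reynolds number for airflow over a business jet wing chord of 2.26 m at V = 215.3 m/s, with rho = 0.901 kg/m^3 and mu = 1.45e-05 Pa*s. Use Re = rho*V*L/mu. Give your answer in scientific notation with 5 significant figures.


Step 1: Numerator = rho * V * L = 0.901 * 215.3 * 2.26 = 438.406778
Step 2: Re = 438.406778 / 1.45e-05
Step 3: Re = 3.0235e+07

3.0235e+07


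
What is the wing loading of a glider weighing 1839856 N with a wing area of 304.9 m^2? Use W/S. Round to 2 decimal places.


Step 1: Wing loading = W / S = 1839856 / 304.9
Step 2: Wing loading = 6034.29 N/m^2

6034.29


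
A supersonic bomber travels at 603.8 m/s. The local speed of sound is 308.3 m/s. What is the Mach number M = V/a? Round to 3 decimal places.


Step 1: M = V / a = 603.8 / 308.3
Step 2: M = 1.958

1.958


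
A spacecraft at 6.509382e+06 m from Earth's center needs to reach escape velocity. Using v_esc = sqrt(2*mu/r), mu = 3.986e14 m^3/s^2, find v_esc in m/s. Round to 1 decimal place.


Step 1: 2*mu/r = 2 * 3.986e14 / 6.509382e+06 = 122469383.4223
Step 2: v_esc = sqrt(122469383.4223) = 11066.6 m/s

11066.6


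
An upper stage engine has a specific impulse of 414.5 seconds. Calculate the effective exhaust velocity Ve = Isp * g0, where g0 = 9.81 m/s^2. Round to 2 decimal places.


Step 1: Ve = Isp * g0 = 414.5 * 9.81
Step 2: Ve = 4066.25 m/s

4066.25


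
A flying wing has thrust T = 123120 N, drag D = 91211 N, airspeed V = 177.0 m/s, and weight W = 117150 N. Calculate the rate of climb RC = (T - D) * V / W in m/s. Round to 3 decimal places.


Step 1: Excess thrust = T - D = 123120 - 91211 = 31909 N
Step 2: Excess power = 31909 * 177.0 = 5647893.0 W
Step 3: RC = 5647893.0 / 117150 = 48.211 m/s

48.211


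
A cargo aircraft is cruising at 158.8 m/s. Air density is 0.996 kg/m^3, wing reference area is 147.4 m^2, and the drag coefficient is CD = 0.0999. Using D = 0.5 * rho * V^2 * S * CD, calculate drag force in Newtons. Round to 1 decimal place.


Step 1: Dynamic pressure q = 0.5 * 0.996 * 158.8^2 = 12558.2851 Pa
Step 2: Drag D = q * S * CD = 12558.2851 * 147.4 * 0.0999
Step 3: D = 184924.0 N

184924.0


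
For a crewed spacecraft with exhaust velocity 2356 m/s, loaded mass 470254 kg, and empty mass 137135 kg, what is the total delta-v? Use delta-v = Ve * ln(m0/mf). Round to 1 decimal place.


Step 1: Mass ratio m0/mf = 470254 / 137135 = 3.429132
Step 2: ln(3.429132) = 1.232307
Step 3: delta-v = 2356 * 1.232307 = 2903.3 m/s

2903.3


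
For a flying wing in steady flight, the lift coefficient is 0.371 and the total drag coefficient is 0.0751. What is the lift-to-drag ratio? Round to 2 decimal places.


Step 1: L/D = CL / CD = 0.371 / 0.0751
Step 2: L/D = 4.94

4.94


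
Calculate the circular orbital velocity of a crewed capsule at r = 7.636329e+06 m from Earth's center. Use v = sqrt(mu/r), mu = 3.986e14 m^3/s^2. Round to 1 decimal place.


Step 1: mu / r = 3.986e14 / 7.636329e+06 = 52197855.8022
Step 2: v = sqrt(52197855.8022) = 7224.8 m/s

7224.8


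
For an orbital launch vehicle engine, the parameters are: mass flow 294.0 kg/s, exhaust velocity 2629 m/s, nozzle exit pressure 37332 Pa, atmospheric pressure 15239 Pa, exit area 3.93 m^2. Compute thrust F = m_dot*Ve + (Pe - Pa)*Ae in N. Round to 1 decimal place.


Step 1: Momentum thrust = m_dot * Ve = 294.0 * 2629 = 772926.0 N
Step 2: Pressure thrust = (Pe - Pa) * Ae = (37332 - 15239) * 3.93 = 86825.49 N
Step 3: Total thrust F = 772926.0 + 86825.49 = 859751.5 N

859751.5


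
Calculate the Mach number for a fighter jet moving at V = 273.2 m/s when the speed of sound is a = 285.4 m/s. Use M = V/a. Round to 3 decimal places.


Step 1: M = V / a = 273.2 / 285.4
Step 2: M = 0.957

0.957


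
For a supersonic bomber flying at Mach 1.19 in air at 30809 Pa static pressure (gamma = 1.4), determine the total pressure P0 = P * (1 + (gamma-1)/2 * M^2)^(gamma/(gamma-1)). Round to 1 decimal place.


Step 1: (gamma-1)/2 * M^2 = 0.2 * 1.4161 = 0.28322
Step 2: 1 + 0.28322 = 1.28322
Step 3: Exponent gamma/(gamma-1) = 3.5
Step 4: P0 = 30809 * 1.28322^3.5 = 73744.8 Pa

73744.8


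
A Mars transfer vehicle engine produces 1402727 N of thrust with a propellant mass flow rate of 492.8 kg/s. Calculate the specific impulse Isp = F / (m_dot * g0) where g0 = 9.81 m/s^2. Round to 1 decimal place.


Step 1: m_dot * g0 = 492.8 * 9.81 = 4834.37
Step 2: Isp = 1402727 / 4834.37 = 290.2 s

290.2


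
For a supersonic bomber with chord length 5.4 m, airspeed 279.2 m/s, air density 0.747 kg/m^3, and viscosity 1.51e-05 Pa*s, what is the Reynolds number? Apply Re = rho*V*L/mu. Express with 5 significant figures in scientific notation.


Step 1: Numerator = rho * V * L = 0.747 * 279.2 * 5.4 = 1126.23696
Step 2: Re = 1126.23696 / 1.51e-05
Step 3: Re = 7.4585e+07

7.4585e+07


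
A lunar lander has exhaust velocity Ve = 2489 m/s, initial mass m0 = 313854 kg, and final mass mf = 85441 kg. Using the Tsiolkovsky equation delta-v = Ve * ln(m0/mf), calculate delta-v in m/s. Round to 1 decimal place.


Step 1: Mass ratio m0/mf = 313854 / 85441 = 3.673342
Step 2: ln(3.673342) = 1.301102
Step 3: delta-v = 2489 * 1.301102 = 3238.4 m/s

3238.4


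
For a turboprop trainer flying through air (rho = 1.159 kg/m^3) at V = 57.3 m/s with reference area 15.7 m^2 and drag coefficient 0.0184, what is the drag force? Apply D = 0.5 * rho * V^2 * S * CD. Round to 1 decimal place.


Step 1: Dynamic pressure q = 0.5 * 1.159 * 57.3^2 = 1902.6666 Pa
Step 2: Drag D = q * S * CD = 1902.6666 * 15.7 * 0.0184
Step 3: D = 549.6 N

549.6


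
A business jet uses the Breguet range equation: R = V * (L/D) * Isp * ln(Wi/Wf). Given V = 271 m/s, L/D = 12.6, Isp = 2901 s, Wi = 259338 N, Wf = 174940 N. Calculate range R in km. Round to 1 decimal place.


Step 1: Coefficient = V * (L/D) * Isp = 271 * 12.6 * 2901 = 9905754.6 m
Step 2: Wi/Wf = 259338 / 174940 = 1.48244
Step 3: ln(1.48244) = 0.393689
Step 4: R = 9905754.6 * 0.393689 = 3899788.3 m = 3899.8 km

3899.8


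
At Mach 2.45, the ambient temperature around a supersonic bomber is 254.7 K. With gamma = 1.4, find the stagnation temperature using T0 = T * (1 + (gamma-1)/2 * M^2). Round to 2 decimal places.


Step 1: (gamma-1)/2 = 0.2
Step 2: M^2 = 6.0025
Step 3: 1 + 0.2 * 6.0025 = 2.2005
Step 4: T0 = 254.7 * 2.2005 = 560.47 K

560.47


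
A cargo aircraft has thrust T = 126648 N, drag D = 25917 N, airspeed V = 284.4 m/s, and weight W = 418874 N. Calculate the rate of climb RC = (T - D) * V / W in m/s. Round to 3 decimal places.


Step 1: Excess thrust = T - D = 126648 - 25917 = 100731 N
Step 2: Excess power = 100731 * 284.4 = 28647896.4 W
Step 3: RC = 28647896.4 / 418874 = 68.393 m/s

68.393


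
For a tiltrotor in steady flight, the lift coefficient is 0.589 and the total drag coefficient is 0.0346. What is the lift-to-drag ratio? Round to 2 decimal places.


Step 1: L/D = CL / CD = 0.589 / 0.0346
Step 2: L/D = 17.02

17.02


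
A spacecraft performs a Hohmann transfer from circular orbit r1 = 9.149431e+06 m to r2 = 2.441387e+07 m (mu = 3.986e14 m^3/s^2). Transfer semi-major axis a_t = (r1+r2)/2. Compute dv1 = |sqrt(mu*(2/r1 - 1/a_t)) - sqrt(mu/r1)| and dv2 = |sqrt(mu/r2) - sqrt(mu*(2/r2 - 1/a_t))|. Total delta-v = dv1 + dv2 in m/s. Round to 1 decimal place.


Step 1: Transfer semi-major axis a_t = (9.149431e+06 + 2.441387e+07) / 2 = 1.678165e+07 m
Step 2: v1 (circular at r1) = sqrt(mu/r1) = 6600.42 m/s
Step 3: v_t1 = sqrt(mu*(2/r1 - 1/a_t)) = 7961.09 m/s
Step 4: dv1 = |7961.09 - 6600.42| = 1360.67 m/s
Step 5: v2 (circular at r2) = 4040.64 m/s, v_t2 = 2983.53 m/s
Step 6: dv2 = |4040.64 - 2983.53| = 1057.11 m/s
Step 7: Total delta-v = 1360.67 + 1057.11 = 2417.8 m/s

2417.8


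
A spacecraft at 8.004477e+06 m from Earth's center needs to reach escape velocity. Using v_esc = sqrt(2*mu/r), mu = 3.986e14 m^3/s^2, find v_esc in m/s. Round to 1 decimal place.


Step 1: 2*mu/r = 2 * 3.986e14 / 8.004477e+06 = 99594264.5597
Step 2: v_esc = sqrt(99594264.5597) = 9979.7 m/s

9979.7


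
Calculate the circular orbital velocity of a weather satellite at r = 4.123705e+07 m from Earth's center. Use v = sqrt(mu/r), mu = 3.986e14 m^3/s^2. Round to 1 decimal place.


Step 1: mu / r = 3.986e14 / 4.123705e+07 = 9666064.8616
Step 2: v = sqrt(9666064.8616) = 3109.0 m/s

3109.0


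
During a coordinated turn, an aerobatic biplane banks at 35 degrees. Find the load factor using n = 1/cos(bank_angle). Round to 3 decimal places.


Step 1: Convert 35 degrees to radians = 0.610865
Step 2: cos(35 deg) = 0.819152
Step 3: n = 1 / 0.819152 = 1.221

1.221


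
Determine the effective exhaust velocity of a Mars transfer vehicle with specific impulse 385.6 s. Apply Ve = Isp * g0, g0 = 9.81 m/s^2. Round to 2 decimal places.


Step 1: Ve = Isp * g0 = 385.6 * 9.81
Step 2: Ve = 3782.74 m/s

3782.74


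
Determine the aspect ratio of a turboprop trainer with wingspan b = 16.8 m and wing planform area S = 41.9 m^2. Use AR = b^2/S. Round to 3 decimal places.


Step 1: b^2 = 16.8^2 = 282.24
Step 2: AR = 282.24 / 41.9 = 6.736

6.736


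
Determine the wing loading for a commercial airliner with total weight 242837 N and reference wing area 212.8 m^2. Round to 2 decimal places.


Step 1: Wing loading = W / S = 242837 / 212.8
Step 2: Wing loading = 1141.15 N/m^2

1141.15


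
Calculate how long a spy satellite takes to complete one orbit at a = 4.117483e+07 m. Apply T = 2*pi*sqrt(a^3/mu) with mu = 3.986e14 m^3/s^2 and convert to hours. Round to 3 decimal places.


Step 1: a^3 / mu = 6.980643e+22 / 3.986e14 = 1.751290e+08
Step 2: sqrt(1.751290e+08) = 13233.6326 s
Step 3: T = 2*pi * 13233.6326 = 83149.37 s
Step 4: T in hours = 83149.37 / 3600 = 23.097 hours

23.097


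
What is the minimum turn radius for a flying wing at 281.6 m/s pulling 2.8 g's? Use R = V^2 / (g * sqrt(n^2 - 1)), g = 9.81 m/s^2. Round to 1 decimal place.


Step 1: V^2 = 281.6^2 = 79298.56
Step 2: n^2 - 1 = 2.8^2 - 1 = 6.84
Step 3: sqrt(6.84) = 2.615339
Step 4: R = 79298.56 / (9.81 * 2.615339) = 3090.8 m

3090.8


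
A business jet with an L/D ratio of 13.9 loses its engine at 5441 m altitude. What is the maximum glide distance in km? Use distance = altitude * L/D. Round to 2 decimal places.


Step 1: Glide distance = altitude * L/D = 5441 * 13.9 = 75629.9 m
Step 2: Convert to km: 75629.9 / 1000 = 75.63 km

75.63


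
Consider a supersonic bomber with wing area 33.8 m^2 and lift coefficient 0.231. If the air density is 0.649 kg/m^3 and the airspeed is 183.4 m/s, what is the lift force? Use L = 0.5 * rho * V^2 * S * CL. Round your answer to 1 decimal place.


Step 1: Calculate dynamic pressure q = 0.5 * 0.649 * 183.4^2 = 0.5 * 0.649 * 33635.56 = 10914.7392 Pa
Step 2: Multiply by wing area and lift coefficient: L = 10914.7392 * 33.8 * 0.231
Step 3: L = 368918.1856 * 0.231 = 85220.1 N

85220.1


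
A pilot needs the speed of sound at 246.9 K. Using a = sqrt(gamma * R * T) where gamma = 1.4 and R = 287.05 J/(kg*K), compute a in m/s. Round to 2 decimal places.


Step 1: gamma * R * T = 1.4 * 287.05 * 246.9 = 99221.703
Step 2: a = sqrt(99221.703) = 314.99 m/s

314.99


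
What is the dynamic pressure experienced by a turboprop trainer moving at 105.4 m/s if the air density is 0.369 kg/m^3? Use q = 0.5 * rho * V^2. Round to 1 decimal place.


Step 1: V^2 = 105.4^2 = 11109.16
Step 2: q = 0.5 * 0.369 * 11109.16
Step 3: q = 2049.6 Pa

2049.6


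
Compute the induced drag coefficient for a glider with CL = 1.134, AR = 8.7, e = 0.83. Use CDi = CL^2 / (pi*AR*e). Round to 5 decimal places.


Step 1: CL^2 = 1.134^2 = 1.285956
Step 2: pi * AR * e = 3.14159 * 8.7 * 0.83 = 22.685441
Step 3: CDi = 1.285956 / 22.685441 = 0.05669

0.05669


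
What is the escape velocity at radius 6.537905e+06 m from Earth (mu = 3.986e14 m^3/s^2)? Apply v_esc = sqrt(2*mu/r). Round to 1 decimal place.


Step 1: 2*mu/r = 2 * 3.986e14 / 6.537905e+06 = 121935084.7099
Step 2: v_esc = sqrt(121935084.7099) = 11042.4 m/s

11042.4


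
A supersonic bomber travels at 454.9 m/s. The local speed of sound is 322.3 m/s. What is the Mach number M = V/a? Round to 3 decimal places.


Step 1: M = V / a = 454.9 / 322.3
Step 2: M = 1.411

1.411


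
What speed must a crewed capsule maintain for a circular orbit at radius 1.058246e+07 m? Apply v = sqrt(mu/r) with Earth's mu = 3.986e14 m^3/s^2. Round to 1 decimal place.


Step 1: mu / r = 3.986e14 / 1.058246e+07 = 37666100.3207
Step 2: v = sqrt(37666100.3207) = 6137.3 m/s

6137.3


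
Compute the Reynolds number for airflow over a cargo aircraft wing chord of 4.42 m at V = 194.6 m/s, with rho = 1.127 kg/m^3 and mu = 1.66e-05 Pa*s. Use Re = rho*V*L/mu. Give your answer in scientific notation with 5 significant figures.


Step 1: Numerator = rho * V * L = 1.127 * 194.6 * 4.42 = 969.368764
Step 2: Re = 969.368764 / 1.66e-05
Step 3: Re = 5.8396e+07

5.8396e+07


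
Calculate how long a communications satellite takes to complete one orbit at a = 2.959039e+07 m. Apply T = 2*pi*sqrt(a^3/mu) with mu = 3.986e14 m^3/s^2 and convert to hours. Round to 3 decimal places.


Step 1: a^3 / mu = 2.590908e+22 / 3.986e14 = 6.500021e+07
Step 2: sqrt(6.500021e+07) = 8062.2709 s
Step 3: T = 2*pi * 8062.2709 = 50656.74 s
Step 4: T in hours = 50656.74 / 3600 = 14.071 hours

14.071


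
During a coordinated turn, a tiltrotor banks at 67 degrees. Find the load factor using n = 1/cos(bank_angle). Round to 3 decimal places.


Step 1: Convert 67 degrees to radians = 1.169371
Step 2: cos(67 deg) = 0.390731
Step 3: n = 1 / 0.390731 = 2.559

2.559


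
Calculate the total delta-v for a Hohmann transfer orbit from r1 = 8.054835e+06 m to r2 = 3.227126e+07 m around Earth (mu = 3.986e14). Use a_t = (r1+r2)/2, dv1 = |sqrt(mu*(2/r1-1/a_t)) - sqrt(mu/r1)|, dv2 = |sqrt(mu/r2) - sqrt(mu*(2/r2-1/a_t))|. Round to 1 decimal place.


Step 1: Transfer semi-major axis a_t = (8.054835e+06 + 3.227126e+07) / 2 = 2.016305e+07 m
Step 2: v1 (circular at r1) = sqrt(mu/r1) = 7034.61 m/s
Step 3: v_t1 = sqrt(mu*(2/r1 - 1/a_t)) = 8899.59 m/s
Step 4: dv1 = |8899.59 - 7034.61| = 1864.98 m/s
Step 5: v2 (circular at r2) = 3514.48 m/s, v_t2 = 2221.32 m/s
Step 6: dv2 = |3514.48 - 2221.32| = 1293.16 m/s
Step 7: Total delta-v = 1864.98 + 1293.16 = 3158.1 m/s

3158.1


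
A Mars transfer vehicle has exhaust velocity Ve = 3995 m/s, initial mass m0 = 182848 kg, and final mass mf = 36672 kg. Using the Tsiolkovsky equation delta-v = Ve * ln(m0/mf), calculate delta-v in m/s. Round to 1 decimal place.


Step 1: Mass ratio m0/mf = 182848 / 36672 = 4.986038
Step 2: ln(4.986038) = 1.606642
Step 3: delta-v = 3995 * 1.606642 = 6418.5 m/s

6418.5


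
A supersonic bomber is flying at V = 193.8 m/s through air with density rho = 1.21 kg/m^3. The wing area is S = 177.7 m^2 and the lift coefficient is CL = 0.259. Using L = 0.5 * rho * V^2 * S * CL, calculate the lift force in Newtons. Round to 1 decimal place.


Step 1: Calculate dynamic pressure q = 0.5 * 1.21 * 193.8^2 = 0.5 * 1.21 * 37558.44 = 22722.8562 Pa
Step 2: Multiply by wing area and lift coefficient: L = 22722.8562 * 177.7 * 0.259
Step 3: L = 4037851.5467 * 0.259 = 1045803.6 N

1045803.6


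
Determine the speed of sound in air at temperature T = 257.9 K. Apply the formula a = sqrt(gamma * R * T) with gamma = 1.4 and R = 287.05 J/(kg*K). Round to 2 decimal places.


Step 1: gamma * R * T = 1.4 * 287.05 * 257.9 = 103642.273
Step 2: a = sqrt(103642.273) = 321.94 m/s

321.94


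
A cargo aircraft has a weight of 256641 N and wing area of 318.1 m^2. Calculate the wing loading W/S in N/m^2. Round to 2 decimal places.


Step 1: Wing loading = W / S = 256641 / 318.1
Step 2: Wing loading = 806.79 N/m^2

806.79


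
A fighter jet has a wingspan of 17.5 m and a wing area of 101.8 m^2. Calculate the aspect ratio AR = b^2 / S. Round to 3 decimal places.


Step 1: b^2 = 17.5^2 = 306.25
Step 2: AR = 306.25 / 101.8 = 3.008

3.008


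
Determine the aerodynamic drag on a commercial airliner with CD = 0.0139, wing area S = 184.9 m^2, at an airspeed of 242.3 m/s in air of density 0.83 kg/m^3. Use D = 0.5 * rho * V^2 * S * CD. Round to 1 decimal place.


Step 1: Dynamic pressure q = 0.5 * 0.83 * 242.3^2 = 24364.3554 Pa
Step 2: Drag D = q * S * CD = 24364.3554 * 184.9 * 0.0139
Step 3: D = 62619.1 N

62619.1


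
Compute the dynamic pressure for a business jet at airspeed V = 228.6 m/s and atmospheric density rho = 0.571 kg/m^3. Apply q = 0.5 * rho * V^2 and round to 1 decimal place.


Step 1: V^2 = 228.6^2 = 52257.96
Step 2: q = 0.5 * 0.571 * 52257.96
Step 3: q = 14919.6 Pa

14919.6


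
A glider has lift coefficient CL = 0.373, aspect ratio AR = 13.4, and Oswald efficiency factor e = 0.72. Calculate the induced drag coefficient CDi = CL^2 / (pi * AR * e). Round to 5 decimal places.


Step 1: CL^2 = 0.373^2 = 0.139129
Step 2: pi * AR * e = 3.14159 * 13.4 * 0.72 = 30.310086
Step 3: CDi = 0.139129 / 30.310086 = 0.00459

0.00459


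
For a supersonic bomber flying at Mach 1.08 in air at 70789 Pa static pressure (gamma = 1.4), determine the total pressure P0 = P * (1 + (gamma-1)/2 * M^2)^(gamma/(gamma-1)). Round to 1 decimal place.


Step 1: (gamma-1)/2 * M^2 = 0.2 * 1.1664 = 0.23328
Step 2: 1 + 0.23328 = 1.23328
Step 3: Exponent gamma/(gamma-1) = 3.5
Step 4: P0 = 70789 * 1.23328^3.5 = 147462.5 Pa

147462.5


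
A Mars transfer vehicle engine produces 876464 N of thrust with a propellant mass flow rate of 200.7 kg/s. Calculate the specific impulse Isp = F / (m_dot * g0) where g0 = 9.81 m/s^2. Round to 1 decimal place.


Step 1: m_dot * g0 = 200.7 * 9.81 = 1968.87
Step 2: Isp = 876464 / 1968.87 = 445.2 s

445.2


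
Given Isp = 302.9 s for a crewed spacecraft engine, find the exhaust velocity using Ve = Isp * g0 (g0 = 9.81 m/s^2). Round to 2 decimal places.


Step 1: Ve = Isp * g0 = 302.9 * 9.81
Step 2: Ve = 2971.45 m/s

2971.45


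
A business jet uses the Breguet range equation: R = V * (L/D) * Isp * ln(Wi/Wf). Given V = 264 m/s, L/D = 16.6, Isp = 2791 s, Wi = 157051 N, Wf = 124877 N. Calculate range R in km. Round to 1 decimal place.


Step 1: Coefficient = V * (L/D) * Isp = 264 * 16.6 * 2791 = 12231278.4 m
Step 2: Wi/Wf = 157051 / 124877 = 1.257646
Step 3: ln(1.257646) = 0.229241
Step 4: R = 12231278.4 * 0.229241 = 2803914.7 m = 2803.9 km

2803.9


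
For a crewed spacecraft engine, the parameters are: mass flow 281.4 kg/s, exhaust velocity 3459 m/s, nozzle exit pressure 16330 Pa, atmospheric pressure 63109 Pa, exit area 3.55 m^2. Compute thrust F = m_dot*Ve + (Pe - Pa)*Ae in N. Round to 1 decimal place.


Step 1: Momentum thrust = m_dot * Ve = 281.4 * 3459 = 973362.6 N
Step 2: Pressure thrust = (Pe - Pa) * Ae = (16330 - 63109) * 3.55 = -166065.45 N
Step 3: Total thrust F = 973362.6 + -166065.45 = 807297.2 N

807297.2


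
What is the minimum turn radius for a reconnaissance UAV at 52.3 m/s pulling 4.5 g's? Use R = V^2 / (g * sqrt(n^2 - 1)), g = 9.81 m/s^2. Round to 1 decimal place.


Step 1: V^2 = 52.3^2 = 2735.29
Step 2: n^2 - 1 = 4.5^2 - 1 = 19.25
Step 3: sqrt(19.25) = 4.387482
Step 4: R = 2735.29 / (9.81 * 4.387482) = 63.6 m

63.6


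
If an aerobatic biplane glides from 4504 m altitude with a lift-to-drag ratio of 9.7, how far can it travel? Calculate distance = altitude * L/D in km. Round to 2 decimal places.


Step 1: Glide distance = altitude * L/D = 4504 * 9.7 = 43688.8 m
Step 2: Convert to km: 43688.8 / 1000 = 43.69 km

43.69


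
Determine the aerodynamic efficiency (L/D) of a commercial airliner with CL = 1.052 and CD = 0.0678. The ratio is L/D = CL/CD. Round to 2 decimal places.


Step 1: L/D = CL / CD = 1.052 / 0.0678
Step 2: L/D = 15.52

15.52


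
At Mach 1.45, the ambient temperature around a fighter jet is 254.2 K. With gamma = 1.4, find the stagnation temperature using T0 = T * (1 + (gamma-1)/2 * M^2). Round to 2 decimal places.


Step 1: (gamma-1)/2 = 0.2
Step 2: M^2 = 2.1025
Step 3: 1 + 0.2 * 2.1025 = 1.4205
Step 4: T0 = 254.2 * 1.4205 = 361.09 K

361.09


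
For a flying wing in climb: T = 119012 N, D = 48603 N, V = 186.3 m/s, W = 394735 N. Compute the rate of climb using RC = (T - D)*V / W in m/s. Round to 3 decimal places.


Step 1: Excess thrust = T - D = 119012 - 48603 = 70409 N
Step 2: Excess power = 70409 * 186.3 = 13117196.7 W
Step 3: RC = 13117196.7 / 394735 = 33.230 m/s

33.230


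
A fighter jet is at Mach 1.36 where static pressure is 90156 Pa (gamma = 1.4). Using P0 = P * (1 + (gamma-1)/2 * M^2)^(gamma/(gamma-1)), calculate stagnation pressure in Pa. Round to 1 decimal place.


Step 1: (gamma-1)/2 * M^2 = 0.2 * 1.8496 = 0.36992
Step 2: 1 + 0.36992 = 1.36992
Step 3: Exponent gamma/(gamma-1) = 3.5
Step 4: P0 = 90156 * 1.36992^3.5 = 271286.3 Pa

271286.3


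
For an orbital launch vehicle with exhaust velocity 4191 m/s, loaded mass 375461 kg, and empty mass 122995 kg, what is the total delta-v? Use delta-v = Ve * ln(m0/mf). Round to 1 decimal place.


Step 1: Mass ratio m0/mf = 375461 / 122995 = 3.052653
Step 2: ln(3.052653) = 1.116011
Step 3: delta-v = 4191 * 1.116011 = 4677.2 m/s

4677.2


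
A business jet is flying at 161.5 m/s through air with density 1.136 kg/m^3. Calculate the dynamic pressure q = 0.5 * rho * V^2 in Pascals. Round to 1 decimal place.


Step 1: V^2 = 161.5^2 = 26082.25
Step 2: q = 0.5 * 1.136 * 26082.25
Step 3: q = 14814.7 Pa

14814.7


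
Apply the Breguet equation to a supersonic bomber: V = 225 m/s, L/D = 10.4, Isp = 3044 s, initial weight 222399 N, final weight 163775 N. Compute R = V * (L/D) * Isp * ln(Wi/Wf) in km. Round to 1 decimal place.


Step 1: Coefficient = V * (L/D) * Isp = 225 * 10.4 * 3044 = 7122960.0 m
Step 2: Wi/Wf = 222399 / 163775 = 1.357955
Step 3: ln(1.357955) = 0.30598
Step 4: R = 7122960.0 * 0.30598 = 2179480.0 m = 2179.5 km

2179.5


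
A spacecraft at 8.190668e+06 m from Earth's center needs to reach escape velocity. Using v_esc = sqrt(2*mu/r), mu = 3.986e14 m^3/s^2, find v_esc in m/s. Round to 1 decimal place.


Step 1: 2*mu/r = 2 * 3.986e14 / 8.190668e+06 = 97330278.8002
Step 2: v_esc = sqrt(97330278.8002) = 9865.6 m/s

9865.6


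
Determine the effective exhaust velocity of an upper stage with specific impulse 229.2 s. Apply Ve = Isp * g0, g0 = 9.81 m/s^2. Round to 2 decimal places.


Step 1: Ve = Isp * g0 = 229.2 * 9.81
Step 2: Ve = 2248.45 m/s

2248.45


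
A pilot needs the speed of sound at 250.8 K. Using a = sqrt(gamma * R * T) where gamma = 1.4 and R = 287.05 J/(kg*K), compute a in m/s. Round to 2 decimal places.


Step 1: gamma * R * T = 1.4 * 287.05 * 250.8 = 100788.996
Step 2: a = sqrt(100788.996) = 317.47 m/s

317.47


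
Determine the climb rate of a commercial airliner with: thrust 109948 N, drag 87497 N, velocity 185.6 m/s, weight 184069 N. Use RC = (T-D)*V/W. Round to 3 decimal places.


Step 1: Excess thrust = T - D = 109948 - 87497 = 22451 N
Step 2: Excess power = 22451 * 185.6 = 4166905.6 W
Step 3: RC = 4166905.6 / 184069 = 22.638 m/s

22.638


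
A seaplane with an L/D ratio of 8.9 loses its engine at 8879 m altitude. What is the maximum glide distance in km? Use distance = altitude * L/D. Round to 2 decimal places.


Step 1: Glide distance = altitude * L/D = 8879 * 8.9 = 79023.1 m
Step 2: Convert to km: 79023.1 / 1000 = 79.02 km

79.02


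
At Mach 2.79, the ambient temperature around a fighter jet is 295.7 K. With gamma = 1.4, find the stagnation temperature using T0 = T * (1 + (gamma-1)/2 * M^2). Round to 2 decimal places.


Step 1: (gamma-1)/2 = 0.2
Step 2: M^2 = 7.7841
Step 3: 1 + 0.2 * 7.7841 = 2.55682
Step 4: T0 = 295.7 * 2.55682 = 756.05 K

756.05


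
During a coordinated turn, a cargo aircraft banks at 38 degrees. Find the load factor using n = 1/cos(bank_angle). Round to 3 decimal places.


Step 1: Convert 38 degrees to radians = 0.663225
Step 2: cos(38 deg) = 0.788011
Step 3: n = 1 / 0.788011 = 1.269

1.269


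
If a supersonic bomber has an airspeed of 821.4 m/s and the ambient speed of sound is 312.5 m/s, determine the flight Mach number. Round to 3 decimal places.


Step 1: M = V / a = 821.4 / 312.5
Step 2: M = 2.628

2.628


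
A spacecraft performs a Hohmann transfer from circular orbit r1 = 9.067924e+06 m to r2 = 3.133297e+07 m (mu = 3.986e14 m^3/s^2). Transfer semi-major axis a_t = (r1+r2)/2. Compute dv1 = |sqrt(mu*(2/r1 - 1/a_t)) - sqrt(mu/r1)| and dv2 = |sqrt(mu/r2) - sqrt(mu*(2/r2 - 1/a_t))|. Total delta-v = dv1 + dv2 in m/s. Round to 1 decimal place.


Step 1: Transfer semi-major axis a_t = (9.067924e+06 + 3.133297e+07) / 2 = 2.020045e+07 m
Step 2: v1 (circular at r1) = sqrt(mu/r1) = 6630.02 m/s
Step 3: v_t1 = sqrt(mu*(2/r1 - 1/a_t)) = 8257.24 m/s
Step 4: dv1 = |8257.24 - 6630.02| = 1627.22 m/s
Step 5: v2 (circular at r2) = 3566.71 m/s, v_t2 = 2389.69 m/s
Step 6: dv2 = |3566.71 - 2389.69| = 1177.02 m/s
Step 7: Total delta-v = 1627.22 + 1177.02 = 2804.2 m/s

2804.2


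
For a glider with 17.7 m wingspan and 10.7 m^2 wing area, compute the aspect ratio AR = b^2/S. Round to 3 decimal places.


Step 1: b^2 = 17.7^2 = 313.29
Step 2: AR = 313.29 / 10.7 = 29.279

29.279


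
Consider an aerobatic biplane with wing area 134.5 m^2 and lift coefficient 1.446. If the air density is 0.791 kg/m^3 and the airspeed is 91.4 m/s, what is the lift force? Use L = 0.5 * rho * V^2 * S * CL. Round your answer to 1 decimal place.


Step 1: Calculate dynamic pressure q = 0.5 * 0.791 * 91.4^2 = 0.5 * 0.791 * 8353.96 = 3303.9912 Pa
Step 2: Multiply by wing area and lift coefficient: L = 3303.9912 * 134.5 * 1.446
Step 3: L = 444386.8137 * 1.446 = 642583.3 N

642583.3


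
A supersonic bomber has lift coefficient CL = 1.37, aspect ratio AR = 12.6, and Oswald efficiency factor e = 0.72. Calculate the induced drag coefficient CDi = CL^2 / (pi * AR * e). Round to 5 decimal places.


Step 1: CL^2 = 1.37^2 = 1.8769
Step 2: pi * AR * e = 3.14159 * 12.6 * 0.72 = 28.500529
Step 3: CDi = 1.8769 / 28.500529 = 0.06585

0.06585


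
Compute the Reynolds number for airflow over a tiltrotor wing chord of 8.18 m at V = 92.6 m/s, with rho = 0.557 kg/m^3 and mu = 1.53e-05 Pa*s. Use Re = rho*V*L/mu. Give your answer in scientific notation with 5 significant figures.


Step 1: Numerator = rho * V * L = 0.557 * 92.6 * 8.18 = 421.909676
Step 2: Re = 421.909676 / 1.53e-05
Step 3: Re = 2.7576e+07

2.7576e+07


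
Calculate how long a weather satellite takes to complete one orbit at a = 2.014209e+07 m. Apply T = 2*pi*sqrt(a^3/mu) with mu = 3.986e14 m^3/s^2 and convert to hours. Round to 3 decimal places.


Step 1: a^3 / mu = 8.171722e+21 / 3.986e14 = 2.050106e+07
Step 2: sqrt(2.050106e+07) = 4527.8095 s
Step 3: T = 2*pi * 4527.8095 = 28449.07 s
Step 4: T in hours = 28449.07 / 3600 = 7.903 hours

7.903


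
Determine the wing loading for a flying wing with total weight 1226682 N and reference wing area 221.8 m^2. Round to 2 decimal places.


Step 1: Wing loading = W / S = 1226682 / 221.8
Step 2: Wing loading = 5530.58 N/m^2

5530.58


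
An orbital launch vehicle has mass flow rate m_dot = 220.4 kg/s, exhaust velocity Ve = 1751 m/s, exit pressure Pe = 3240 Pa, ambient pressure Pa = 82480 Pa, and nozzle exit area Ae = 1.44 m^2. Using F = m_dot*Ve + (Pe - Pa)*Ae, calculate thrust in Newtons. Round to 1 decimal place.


Step 1: Momentum thrust = m_dot * Ve = 220.4 * 1751 = 385920.4 N
Step 2: Pressure thrust = (Pe - Pa) * Ae = (3240 - 82480) * 1.44 = -114105.60 N
Step 3: Total thrust F = 385920.4 + -114105.60 = 271814.8 N

271814.8


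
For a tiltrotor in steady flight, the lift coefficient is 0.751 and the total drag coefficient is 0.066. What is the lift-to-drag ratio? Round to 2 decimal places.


Step 1: L/D = CL / CD = 0.751 / 0.066
Step 2: L/D = 11.38

11.38


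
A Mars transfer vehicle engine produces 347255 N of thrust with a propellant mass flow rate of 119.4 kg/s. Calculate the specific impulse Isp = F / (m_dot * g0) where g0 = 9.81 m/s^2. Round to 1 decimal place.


Step 1: m_dot * g0 = 119.4 * 9.81 = 1171.31
Step 2: Isp = 347255 / 1171.31 = 296.5 s

296.5


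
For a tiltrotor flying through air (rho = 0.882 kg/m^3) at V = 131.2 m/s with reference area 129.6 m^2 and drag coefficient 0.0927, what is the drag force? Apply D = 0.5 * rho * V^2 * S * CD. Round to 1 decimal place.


Step 1: Dynamic pressure q = 0.5 * 0.882 * 131.2^2 = 7591.127 Pa
Step 2: Drag D = q * S * CD = 7591.127 * 129.6 * 0.0927
Step 3: D = 91199.2 N

91199.2


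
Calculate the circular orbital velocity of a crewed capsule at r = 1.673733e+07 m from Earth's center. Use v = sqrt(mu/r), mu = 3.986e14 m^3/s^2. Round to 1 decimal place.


Step 1: mu / r = 3.986e14 / 1.673733e+07 = 23815029.0399
Step 2: v = sqrt(23815029.0399) = 4880.1 m/s

4880.1


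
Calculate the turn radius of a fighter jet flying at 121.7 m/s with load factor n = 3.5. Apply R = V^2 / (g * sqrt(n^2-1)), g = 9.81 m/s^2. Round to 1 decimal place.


Step 1: V^2 = 121.7^2 = 14810.89
Step 2: n^2 - 1 = 3.5^2 - 1 = 11.25
Step 3: sqrt(11.25) = 3.354102
Step 4: R = 14810.89 / (9.81 * 3.354102) = 450.1 m

450.1


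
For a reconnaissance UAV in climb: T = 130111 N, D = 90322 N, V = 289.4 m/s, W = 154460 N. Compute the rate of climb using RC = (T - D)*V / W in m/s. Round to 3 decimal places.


Step 1: Excess thrust = T - D = 130111 - 90322 = 39789 N
Step 2: Excess power = 39789 * 289.4 = 11514936.6 W
Step 3: RC = 11514936.6 / 154460 = 74.550 m/s

74.550


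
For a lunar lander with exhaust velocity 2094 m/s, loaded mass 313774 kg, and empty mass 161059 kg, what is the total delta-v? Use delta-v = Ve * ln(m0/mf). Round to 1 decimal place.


Step 1: Mass ratio m0/mf = 313774 / 161059 = 1.948193
Step 2: ln(1.948193) = 0.666902
Step 3: delta-v = 2094 * 0.666902 = 1396.5 m/s

1396.5


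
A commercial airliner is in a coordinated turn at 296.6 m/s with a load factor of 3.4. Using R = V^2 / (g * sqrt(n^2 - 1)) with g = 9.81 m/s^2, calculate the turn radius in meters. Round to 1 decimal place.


Step 1: V^2 = 296.6^2 = 87971.56
Step 2: n^2 - 1 = 3.4^2 - 1 = 10.56
Step 3: sqrt(10.56) = 3.249615
Step 4: R = 87971.56 / (9.81 * 3.249615) = 2759.6 m

2759.6


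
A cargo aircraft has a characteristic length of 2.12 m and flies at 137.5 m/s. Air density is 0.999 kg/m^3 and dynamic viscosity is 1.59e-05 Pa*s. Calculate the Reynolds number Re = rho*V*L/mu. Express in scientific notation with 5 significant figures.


Step 1: Numerator = rho * V * L = 0.999 * 137.5 * 2.12 = 291.2085
Step 2: Re = 291.2085 / 1.59e-05
Step 3: Re = 1.8315e+07

1.8315e+07


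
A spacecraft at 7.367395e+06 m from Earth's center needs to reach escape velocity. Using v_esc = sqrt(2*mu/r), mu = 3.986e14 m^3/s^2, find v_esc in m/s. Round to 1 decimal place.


Step 1: 2*mu/r = 2 * 3.986e14 / 7.367395e+06 = 108206496.326
Step 2: v_esc = sqrt(108206496.326) = 10402.2 m/s

10402.2


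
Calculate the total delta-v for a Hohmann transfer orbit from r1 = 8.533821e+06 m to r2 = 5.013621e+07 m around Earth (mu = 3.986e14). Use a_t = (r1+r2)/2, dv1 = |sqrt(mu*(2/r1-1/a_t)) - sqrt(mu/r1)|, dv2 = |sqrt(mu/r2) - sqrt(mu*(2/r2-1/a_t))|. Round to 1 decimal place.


Step 1: Transfer semi-major axis a_t = (8.533821e+06 + 5.013621e+07) / 2 = 2.933502e+07 m
Step 2: v1 (circular at r1) = sqrt(mu/r1) = 6834.34 m/s
Step 3: v_t1 = sqrt(mu*(2/r1 - 1/a_t)) = 8934.69 m/s
Step 4: dv1 = |8934.69 - 6834.34| = 2100.34 m/s
Step 5: v2 (circular at r2) = 2819.64 m/s, v_t2 = 1520.8 m/s
Step 6: dv2 = |2819.64 - 1520.8| = 1298.84 m/s
Step 7: Total delta-v = 2100.34 + 1298.84 = 3399.2 m/s

3399.2


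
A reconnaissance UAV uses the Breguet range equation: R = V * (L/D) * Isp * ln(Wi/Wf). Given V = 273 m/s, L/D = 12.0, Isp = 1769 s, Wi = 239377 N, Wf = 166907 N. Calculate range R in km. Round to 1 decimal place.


Step 1: Coefficient = V * (L/D) * Isp = 273 * 12.0 * 1769 = 5795244.0 m
Step 2: Wi/Wf = 239377 / 166907 = 1.434194
Step 3: ln(1.434194) = 0.360603
Step 4: R = 5795244.0 * 0.360603 = 2089782.0 m = 2089.8 km

2089.8


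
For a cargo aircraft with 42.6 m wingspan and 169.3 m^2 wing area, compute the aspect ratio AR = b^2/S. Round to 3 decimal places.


Step 1: b^2 = 42.6^2 = 1814.76
Step 2: AR = 1814.76 / 169.3 = 10.719

10.719


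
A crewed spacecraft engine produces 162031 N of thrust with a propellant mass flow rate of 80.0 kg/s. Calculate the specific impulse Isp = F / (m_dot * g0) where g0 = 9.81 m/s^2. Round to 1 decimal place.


Step 1: m_dot * g0 = 80.0 * 9.81 = 784.8
Step 2: Isp = 162031 / 784.8 = 206.5 s

206.5


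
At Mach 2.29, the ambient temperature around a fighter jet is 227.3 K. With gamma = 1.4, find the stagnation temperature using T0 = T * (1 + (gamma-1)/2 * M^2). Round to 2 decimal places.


Step 1: (gamma-1)/2 = 0.2
Step 2: M^2 = 5.2441
Step 3: 1 + 0.2 * 5.2441 = 2.04882
Step 4: T0 = 227.3 * 2.04882 = 465.70 K

465.70


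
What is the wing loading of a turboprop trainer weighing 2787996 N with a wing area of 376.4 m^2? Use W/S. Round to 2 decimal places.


Step 1: Wing loading = W / S = 2787996 / 376.4
Step 2: Wing loading = 7407.00 N/m^2

7407.00


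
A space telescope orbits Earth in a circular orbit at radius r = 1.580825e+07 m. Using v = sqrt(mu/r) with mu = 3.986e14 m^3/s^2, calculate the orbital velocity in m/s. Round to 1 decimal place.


Step 1: mu / r = 3.986e14 / 1.580825e+07 = 25214682.2071
Step 2: v = sqrt(25214682.2071) = 5021.4 m/s

5021.4


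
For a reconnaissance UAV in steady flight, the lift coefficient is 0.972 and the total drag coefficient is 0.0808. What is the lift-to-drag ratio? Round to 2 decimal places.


Step 1: L/D = CL / CD = 0.972 / 0.0808
Step 2: L/D = 12.03

12.03


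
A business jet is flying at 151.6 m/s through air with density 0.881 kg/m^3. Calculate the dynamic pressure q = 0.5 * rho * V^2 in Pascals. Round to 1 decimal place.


Step 1: V^2 = 151.6^2 = 22982.56
Step 2: q = 0.5 * 0.881 * 22982.56
Step 3: q = 10123.8 Pa

10123.8


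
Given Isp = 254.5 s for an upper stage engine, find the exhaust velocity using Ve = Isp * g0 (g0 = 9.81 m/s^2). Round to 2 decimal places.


Step 1: Ve = Isp * g0 = 254.5 * 9.81
Step 2: Ve = 2496.65 m/s

2496.65


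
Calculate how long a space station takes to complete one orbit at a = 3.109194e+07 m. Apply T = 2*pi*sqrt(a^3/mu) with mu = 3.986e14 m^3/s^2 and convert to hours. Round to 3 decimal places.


Step 1: a^3 / mu = 3.005685e+22 / 3.986e14 = 7.540605e+07
Step 2: sqrt(7.540605e+07) = 8683.6655 s
Step 3: T = 2*pi * 8683.6655 = 54561.08 s
Step 4: T in hours = 54561.08 / 3600 = 15.156 hours

15.156


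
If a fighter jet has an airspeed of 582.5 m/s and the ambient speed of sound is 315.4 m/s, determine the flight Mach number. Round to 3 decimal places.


Step 1: M = V / a = 582.5 / 315.4
Step 2: M = 1.847

1.847


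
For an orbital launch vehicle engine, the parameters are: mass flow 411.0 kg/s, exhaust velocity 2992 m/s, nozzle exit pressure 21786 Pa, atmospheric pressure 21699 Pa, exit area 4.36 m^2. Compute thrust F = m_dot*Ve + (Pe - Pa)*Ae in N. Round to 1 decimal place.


Step 1: Momentum thrust = m_dot * Ve = 411.0 * 2992 = 1229712.0 N
Step 2: Pressure thrust = (Pe - Pa) * Ae = (21786 - 21699) * 4.36 = 379.32 N
Step 3: Total thrust F = 1229712.0 + 379.32 = 1230091.3 N

1230091.3


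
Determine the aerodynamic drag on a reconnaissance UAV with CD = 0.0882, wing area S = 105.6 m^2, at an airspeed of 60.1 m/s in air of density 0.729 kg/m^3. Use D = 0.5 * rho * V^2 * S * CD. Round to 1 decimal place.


Step 1: Dynamic pressure q = 0.5 * 0.729 * 60.1^2 = 1316.5776 Pa
Step 2: Drag D = q * S * CD = 1316.5776 * 105.6 * 0.0882
Step 3: D = 12262.5 N

12262.5


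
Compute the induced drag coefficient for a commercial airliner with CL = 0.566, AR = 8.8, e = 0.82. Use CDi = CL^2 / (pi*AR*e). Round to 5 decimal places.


Step 1: CL^2 = 0.566^2 = 0.320356
Step 2: pi * AR * e = 3.14159 * 8.8 * 0.82 = 22.669733
Step 3: CDi = 0.320356 / 22.669733 = 0.01413

0.01413


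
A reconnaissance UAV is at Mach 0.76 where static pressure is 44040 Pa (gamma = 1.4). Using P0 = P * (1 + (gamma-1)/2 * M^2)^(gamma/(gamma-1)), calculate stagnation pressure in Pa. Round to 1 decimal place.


Step 1: (gamma-1)/2 * M^2 = 0.2 * 0.5776 = 0.11552
Step 2: 1 + 0.11552 = 1.11552
Step 3: Exponent gamma/(gamma-1) = 3.5
Step 4: P0 = 44040 * 1.11552^3.5 = 64568.1 Pa

64568.1


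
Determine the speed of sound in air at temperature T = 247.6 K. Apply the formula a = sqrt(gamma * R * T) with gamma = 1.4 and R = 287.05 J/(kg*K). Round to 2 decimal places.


Step 1: gamma * R * T = 1.4 * 287.05 * 247.6 = 99503.012
Step 2: a = sqrt(99503.012) = 315.44 m/s

315.44


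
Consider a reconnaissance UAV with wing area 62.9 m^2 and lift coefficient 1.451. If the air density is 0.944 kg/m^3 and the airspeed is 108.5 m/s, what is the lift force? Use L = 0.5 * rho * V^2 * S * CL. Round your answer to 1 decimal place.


Step 1: Calculate dynamic pressure q = 0.5 * 0.944 * 108.5^2 = 0.5 * 0.944 * 11772.25 = 5556.502 Pa
Step 2: Multiply by wing area and lift coefficient: L = 5556.502 * 62.9 * 1.451
Step 3: L = 349503.9758 * 1.451 = 507130.3 N

507130.3


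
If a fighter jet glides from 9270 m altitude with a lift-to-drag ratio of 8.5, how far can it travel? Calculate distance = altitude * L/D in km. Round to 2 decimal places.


Step 1: Glide distance = altitude * L/D = 9270 * 8.5 = 78795.0 m
Step 2: Convert to km: 78795.0 / 1000 = 78.80 km

78.80


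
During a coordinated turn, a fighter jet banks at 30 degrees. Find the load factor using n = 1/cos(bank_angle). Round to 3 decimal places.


Step 1: Convert 30 degrees to radians = 0.523599
Step 2: cos(30 deg) = 0.866025
Step 3: n = 1 / 0.866025 = 1.155

1.155


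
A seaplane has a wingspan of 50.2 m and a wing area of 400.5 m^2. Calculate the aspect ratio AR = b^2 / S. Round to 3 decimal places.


Step 1: b^2 = 50.2^2 = 2520.04
Step 2: AR = 2520.04 / 400.5 = 6.292

6.292


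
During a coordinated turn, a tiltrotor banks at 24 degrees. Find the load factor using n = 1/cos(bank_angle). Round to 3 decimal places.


Step 1: Convert 24 degrees to radians = 0.418879
Step 2: cos(24 deg) = 0.913545
Step 3: n = 1 / 0.913545 = 1.095

1.095


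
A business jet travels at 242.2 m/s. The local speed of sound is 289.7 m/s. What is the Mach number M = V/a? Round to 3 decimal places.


Step 1: M = V / a = 242.2 / 289.7
Step 2: M = 0.836

0.836


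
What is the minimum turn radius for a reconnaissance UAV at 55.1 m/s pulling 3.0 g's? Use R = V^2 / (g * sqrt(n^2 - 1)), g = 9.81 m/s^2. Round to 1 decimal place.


Step 1: V^2 = 55.1^2 = 3036.01
Step 2: n^2 - 1 = 3.0^2 - 1 = 8.0
Step 3: sqrt(8.0) = 2.828427
Step 4: R = 3036.01 / (9.81 * 2.828427) = 109.4 m

109.4


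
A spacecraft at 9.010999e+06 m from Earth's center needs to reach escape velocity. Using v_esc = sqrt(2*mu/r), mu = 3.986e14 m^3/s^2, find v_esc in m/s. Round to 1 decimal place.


Step 1: 2*mu/r = 2 * 3.986e14 / 9.010999e+06 = 88469658.0257
Step 2: v_esc = sqrt(88469658.0257) = 9405.8 m/s

9405.8


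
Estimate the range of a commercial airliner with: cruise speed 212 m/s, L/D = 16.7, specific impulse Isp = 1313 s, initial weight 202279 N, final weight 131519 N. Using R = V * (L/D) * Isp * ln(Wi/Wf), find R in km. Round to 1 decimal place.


Step 1: Coefficient = V * (L/D) * Isp = 212 * 16.7 * 1313 = 4648545.2 m
Step 2: Wi/Wf = 202279 / 131519 = 1.538021
Step 3: ln(1.538021) = 0.430497
Step 4: R = 4648545.2 * 0.430497 = 2001182.9 m = 2001.2 km

2001.2
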